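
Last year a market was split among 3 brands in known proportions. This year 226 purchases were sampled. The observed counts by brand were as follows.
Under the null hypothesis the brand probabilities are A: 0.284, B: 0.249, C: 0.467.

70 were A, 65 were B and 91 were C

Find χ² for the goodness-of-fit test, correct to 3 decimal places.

Expected counts E_i = n·p_i: 226×0.284 = 64.184, 226×0.249 = 56.274, 226×0.467 = 105.542.
cat         O        E   (O−E)²/E
A          70   64.184     0.5270
B          65   56.274     1.3531
C          91  105.542     2.0037
Sum = 3.884

3.884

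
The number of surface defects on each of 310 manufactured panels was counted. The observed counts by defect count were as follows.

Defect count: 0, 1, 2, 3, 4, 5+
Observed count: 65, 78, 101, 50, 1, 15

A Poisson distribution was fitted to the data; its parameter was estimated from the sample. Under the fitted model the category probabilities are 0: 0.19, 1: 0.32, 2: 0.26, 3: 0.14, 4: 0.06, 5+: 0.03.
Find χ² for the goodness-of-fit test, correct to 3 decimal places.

31.477

Expected counts E_i = n·p_i: 310×0.19 = 58.9, 310×0.32 = 99.2, 310×0.26 = 80.6, 310×0.14 = 43.4, 310×0.06 = 18.6, 310×0.03 = 9.3.
cat         O        E   (O−E)²/E
0          65     58.9     0.6317
1          78     99.2     4.5306
2         101     80.6     5.1633
3          50     43.4     1.0037
4           1     18.6    16.6538
5+         15      9.3     3.4935
Sum = 31.477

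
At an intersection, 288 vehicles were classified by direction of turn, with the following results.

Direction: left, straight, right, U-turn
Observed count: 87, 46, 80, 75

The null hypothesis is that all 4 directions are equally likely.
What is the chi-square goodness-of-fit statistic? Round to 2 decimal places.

13.53

Under H₀ each category has probability 1/4, so each expected count is 288/4 = 72.
left: (87 − 72)²/72 = 225/72 = 3.125
straight: (46 − 72)²/72 = 676/72 = 9.389
right: (80 − 72)²/72 = 64/72 = 0.889
U-turn: (75 − 72)²/72 = 9/72 = 0.125
Sum = 13.53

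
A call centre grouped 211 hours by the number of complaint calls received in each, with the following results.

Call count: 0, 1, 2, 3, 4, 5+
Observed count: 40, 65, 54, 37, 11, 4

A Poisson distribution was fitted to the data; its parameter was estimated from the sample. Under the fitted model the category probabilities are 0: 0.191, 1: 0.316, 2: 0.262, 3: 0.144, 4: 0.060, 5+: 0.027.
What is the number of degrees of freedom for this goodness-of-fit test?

There are k = 6 categories and 1 parameter estimated from the data, so df = 6 − 1 − 1 = 4.

4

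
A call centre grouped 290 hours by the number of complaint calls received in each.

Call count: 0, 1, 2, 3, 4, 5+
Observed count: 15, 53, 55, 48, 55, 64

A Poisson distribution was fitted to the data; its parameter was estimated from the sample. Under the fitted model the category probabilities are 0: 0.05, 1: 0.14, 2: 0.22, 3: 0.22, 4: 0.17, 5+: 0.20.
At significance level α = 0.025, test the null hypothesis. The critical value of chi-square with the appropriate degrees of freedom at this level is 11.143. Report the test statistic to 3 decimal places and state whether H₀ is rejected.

Expected counts E_i = n·p_i: 290×0.05 = 14.5, 290×0.14 = 40.6, 290×0.22 = 63.8, 290×0.22 = 63.8, 290×0.17 = 49.3, 290×0.20 = 58.
0: (15 − 14.5)²/14.5 = 0.25/14.5 = 0.0172
1: (53 − 40.6)²/40.6 = 153.76/40.6 = 3.7872
2: (55 − 63.8)²/63.8 = 77.44/63.8 = 1.2138
3: (48 − 63.8)²/63.8 = 249.64/63.8 = 3.9129
4: (55 − 49.3)²/49.3 = 32.49/49.3 = 0.6590
5+: (64 − 58)²/58 = 36/58 = 0.6207
Sum = 10.211
df = 4. Since 10.211 < 11.143, we do not reject H₀.

10.211; do not reject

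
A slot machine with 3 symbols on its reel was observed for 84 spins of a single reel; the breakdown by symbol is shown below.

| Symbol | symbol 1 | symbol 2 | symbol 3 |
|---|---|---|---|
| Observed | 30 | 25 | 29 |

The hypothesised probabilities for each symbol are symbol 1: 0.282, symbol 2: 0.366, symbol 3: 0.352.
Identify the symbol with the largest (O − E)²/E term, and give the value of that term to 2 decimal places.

Expected counts E_i = n·p_i: 84×0.282 = 23.688, 84×0.366 = 30.744, 84×0.352 = 29.568.
χ² = (30−23.688)²/23.688 + (25−30.744)²/30.744 + (29−29.568)²/29.568
   = 1.682 + 1.073 + 0.011
The largest term is for symbol 1: 1.68.

symbol 1, 1.68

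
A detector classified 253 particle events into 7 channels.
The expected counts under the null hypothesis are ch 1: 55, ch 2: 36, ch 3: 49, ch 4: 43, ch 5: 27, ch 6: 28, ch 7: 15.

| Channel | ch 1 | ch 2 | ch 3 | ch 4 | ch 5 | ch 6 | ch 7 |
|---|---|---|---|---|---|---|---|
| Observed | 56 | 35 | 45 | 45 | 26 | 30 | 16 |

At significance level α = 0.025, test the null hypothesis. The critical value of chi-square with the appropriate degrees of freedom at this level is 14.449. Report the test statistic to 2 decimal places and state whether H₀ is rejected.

0.71; do not reject

χ² = (56−55)²/55 + (35−36)²/36 + (45−49)²/49 + (45−43)²/43 + (26−27)²/27 + (30−28)²/28 + (16−15)²/15
   = 0.018 + 0.028 + 0.327 + 0.093 + 0.037 + 0.143 + 0.067
Sum = 0.71
df = 6. Since 0.71 < 14.449, we do not reject H₀.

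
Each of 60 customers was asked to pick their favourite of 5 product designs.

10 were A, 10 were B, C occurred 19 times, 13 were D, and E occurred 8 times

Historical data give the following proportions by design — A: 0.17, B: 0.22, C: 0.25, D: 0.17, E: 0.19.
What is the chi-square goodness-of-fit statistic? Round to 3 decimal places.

3.629

Expected counts E_i = n·p_i: 60×0.17 = 10.2, 60×0.22 = 13.2, 60×0.25 = 15, 60×0.17 = 10.2, 60×0.19 = 11.4.
A: (10 − 10.2)²/10.2 = 0.04/10.2 = 0.0039
B: (10 − 13.2)²/13.2 = 10.24/13.2 = 0.7758
C: (19 − 15)²/15 = 16/15 = 1.0667
D: (13 − 10.2)²/10.2 = 7.84/10.2 = 0.7686
E: (8 − 11.4)²/11.4 = 11.56/11.4 = 1.0140
Sum = 3.629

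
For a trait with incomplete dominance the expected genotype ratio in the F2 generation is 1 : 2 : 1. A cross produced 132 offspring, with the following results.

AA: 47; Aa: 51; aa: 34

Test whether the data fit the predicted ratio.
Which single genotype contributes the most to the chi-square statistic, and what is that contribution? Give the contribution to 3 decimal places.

AA, 5.939

Ratio total = 4. Expected counts: 132×1/4 = 33, 132×2/4 = 66, 132×1/4 = 33.
χ² = (47−33)²/33 + (51−66)²/66 + (34−33)²/33
   = 5.9394 + 3.4091 + 0.0303
The largest term is for AA: 5.939.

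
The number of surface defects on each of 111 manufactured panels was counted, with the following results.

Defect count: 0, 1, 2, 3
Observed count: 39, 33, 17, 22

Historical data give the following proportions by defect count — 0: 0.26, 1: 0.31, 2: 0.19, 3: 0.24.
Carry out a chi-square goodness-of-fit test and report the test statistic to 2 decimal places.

5.22

Expected counts E_i = n·p_i: 111×0.26 = 28.86, 111×0.31 = 34.41, 111×0.19 = 21.09, 111×0.24 = 26.64.
χ² = (39−28.86)²/28.86 + (33−34.41)²/34.41 + (17−21.09)²/21.09 + (22−26.64)²/26.64
   = 3.563 + 0.058 + 0.793 + 0.808
Sum = 5.22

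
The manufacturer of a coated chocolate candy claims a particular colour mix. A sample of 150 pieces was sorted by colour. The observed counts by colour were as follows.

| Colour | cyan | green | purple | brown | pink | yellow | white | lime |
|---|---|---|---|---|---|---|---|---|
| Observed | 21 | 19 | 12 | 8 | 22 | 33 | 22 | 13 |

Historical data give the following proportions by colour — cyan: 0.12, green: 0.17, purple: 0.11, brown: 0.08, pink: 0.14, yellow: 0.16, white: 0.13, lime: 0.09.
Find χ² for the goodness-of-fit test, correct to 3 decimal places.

8.479

Expected counts E_i = n·p_i: 150×0.12 = 18, 150×0.17 = 25.5, 150×0.11 = 16.5, 150×0.08 = 12, 150×0.14 = 21, 150×0.16 = 24, 150×0.13 = 19.5, 150×0.09 = 13.5.
cat         O        E   (O−E)²/E
cyan       21       18     0.5000
green      19     25.5     1.6569
purple     12     16.5     1.2273
brown       8       12     1.3333
pink       22       21     0.0476
yellow     33       24     3.3750
white      22     19.5     0.3205
lime       13     13.5     0.0185
Sum = 8.479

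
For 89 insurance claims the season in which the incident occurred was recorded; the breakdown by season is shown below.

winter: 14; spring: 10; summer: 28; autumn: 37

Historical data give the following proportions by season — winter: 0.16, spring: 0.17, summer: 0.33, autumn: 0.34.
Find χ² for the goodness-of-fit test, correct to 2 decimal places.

3.31

Expected counts E_i = n·p_i: 89×0.16 = 14.24, 89×0.17 = 15.13, 89×0.33 = 29.37, 89×0.34 = 30.26.
χ² = (14−14.24)²/14.24 + (10−15.13)²/15.13 + (28−29.37)²/29.37 + (37−30.26)²/30.26
   = 0.004 + 1.739 + 0.064 + 1.501
Sum = 3.31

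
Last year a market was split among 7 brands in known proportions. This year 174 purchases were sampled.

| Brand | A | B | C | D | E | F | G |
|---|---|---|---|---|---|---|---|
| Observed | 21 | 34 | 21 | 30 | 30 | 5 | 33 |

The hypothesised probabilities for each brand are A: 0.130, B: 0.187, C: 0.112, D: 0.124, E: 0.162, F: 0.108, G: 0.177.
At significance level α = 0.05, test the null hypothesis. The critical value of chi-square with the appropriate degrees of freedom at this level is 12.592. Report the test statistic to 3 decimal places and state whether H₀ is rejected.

13.984; reject

Expected counts E_i = n·p_i: 174×0.130 = 22.62, 174×0.187 = 32.538, 174×0.112 = 19.488, 174×0.124 = 21.576, 174×0.162 = 28.188, 174×0.108 = 18.792, 174×0.177 = 30.798.
A: (21 − 22.62)²/22.62 = 2.6244/22.62 = 0.1160
B: (34 − 32.538)²/32.538 = 2.137444/32.538 = 0.0657
C: (21 − 19.488)²/19.488 = 2.286144/19.488 = 0.1173
D: (30 − 21.576)²/21.576 = 70.963776/21.576 = 3.2890
E: (30 − 28.188)²/28.188 = 3.283344/28.188 = 0.1165
F: (5 − 18.792)²/18.792 = 190.219264/18.792 = 10.1224
G: (33 − 30.798)²/30.798 = 4.848804/30.798 = 0.1574
Sum = 13.984
df = 6. Since 13.984 > 12.592, we reject H₀.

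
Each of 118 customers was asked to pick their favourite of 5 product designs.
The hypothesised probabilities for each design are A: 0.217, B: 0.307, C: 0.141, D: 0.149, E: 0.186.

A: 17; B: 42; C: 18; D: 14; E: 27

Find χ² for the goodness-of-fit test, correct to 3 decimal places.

Expected counts E_i = n·p_i: 118×0.217 = 25.606, 118×0.307 = 36.226, 118×0.141 = 16.638, 118×0.149 = 17.582, 118×0.186 = 21.948.
χ² = (17−25.606)²/25.606 + (42−36.226)²/36.226 + (18−16.638)²/16.638 + (14−17.582)²/17.582 + (27−21.948)²/21.948
   = 2.8924 + 0.9203 + 0.1115 + 0.7298 + 1.1629
Sum = 5.817

5.817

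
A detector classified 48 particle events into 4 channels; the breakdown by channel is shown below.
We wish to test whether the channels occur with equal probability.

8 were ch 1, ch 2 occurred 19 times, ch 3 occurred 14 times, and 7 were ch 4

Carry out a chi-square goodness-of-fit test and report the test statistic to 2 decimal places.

Expected count for each of the 4 categories: 48/4 = 12.
χ² = (8−12)²/12 + (19−12)²/12 + (14−12)²/12 + (7−12)²/12
   = 1.333 + 4.083 + 0.333 + 2.083
Sum = 7.83

7.83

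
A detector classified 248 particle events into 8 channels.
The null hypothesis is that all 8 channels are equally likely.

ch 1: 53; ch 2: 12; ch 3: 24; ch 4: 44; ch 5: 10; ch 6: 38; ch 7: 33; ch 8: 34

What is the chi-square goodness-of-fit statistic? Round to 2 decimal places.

Expected count for each of the 8 categories: 248/8 = 31.
χ² = (53−31)²/31 + (12−31)²/31 + (24−31)²/31 + (44−31)²/31 + (10−31)²/31 + (38−31)²/31 + (33−31)²/31 + (34−31)²/31
   = 15.613 + 11.645 + 1.581 + 5.452 + 14.226 + 1.581 + 0.129 + 0.290
Sum = 50.52

50.52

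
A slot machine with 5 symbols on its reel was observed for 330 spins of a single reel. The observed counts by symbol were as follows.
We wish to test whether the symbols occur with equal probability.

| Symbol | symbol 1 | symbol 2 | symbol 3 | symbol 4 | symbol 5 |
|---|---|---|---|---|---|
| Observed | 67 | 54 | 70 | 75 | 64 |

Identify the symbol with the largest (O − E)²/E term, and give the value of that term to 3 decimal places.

Expected count for each of the 5 categories: 330/5 = 66.
symbol 1: (67 − 66)²/66 = 1/66 = 0.0152
symbol 2: (54 − 66)²/66 = 144/66 = 2.1818
symbol 3: (70 − 66)²/66 = 16/66 = 0.2424
symbol 4: (75 − 66)²/66 = 81/66 = 1.2273
symbol 5: (64 − 66)²/66 = 4/66 = 0.0606
The largest term is for symbol 2: 2.182.

symbol 2, 2.182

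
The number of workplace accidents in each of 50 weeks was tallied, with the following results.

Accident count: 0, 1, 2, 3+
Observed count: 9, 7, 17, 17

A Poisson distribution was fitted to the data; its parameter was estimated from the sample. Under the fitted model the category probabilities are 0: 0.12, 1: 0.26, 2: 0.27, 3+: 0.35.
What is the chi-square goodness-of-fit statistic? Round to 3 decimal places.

Expected counts E_i = n·p_i: 50×0.12 = 6, 50×0.26 = 13, 50×0.27 = 13.5, 50×0.35 = 17.5.
0: (9 − 6)²/6 = 9/6 = 1.5000
1: (7 − 13)²/13 = 36/13 = 2.7692
2: (17 − 13.5)²/13.5 = 12.25/13.5 = 0.9074
3+: (17 − 17.5)²/17.5 = 0.25/17.5 = 0.0143
Sum = 5.191

5.191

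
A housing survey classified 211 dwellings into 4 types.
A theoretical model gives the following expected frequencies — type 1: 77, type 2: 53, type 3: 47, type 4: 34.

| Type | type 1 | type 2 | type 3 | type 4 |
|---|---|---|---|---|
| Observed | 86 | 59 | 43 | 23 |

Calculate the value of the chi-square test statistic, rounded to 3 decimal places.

type 1: (86 − 77)²/77 = 81/77 = 1.0519
type 2: (59 − 53)²/53 = 36/53 = 0.6792
type 3: (43 − 47)²/47 = 16/47 = 0.3404
type 4: (23 − 34)²/34 = 121/34 = 3.5588
Sum = 5.630

5.630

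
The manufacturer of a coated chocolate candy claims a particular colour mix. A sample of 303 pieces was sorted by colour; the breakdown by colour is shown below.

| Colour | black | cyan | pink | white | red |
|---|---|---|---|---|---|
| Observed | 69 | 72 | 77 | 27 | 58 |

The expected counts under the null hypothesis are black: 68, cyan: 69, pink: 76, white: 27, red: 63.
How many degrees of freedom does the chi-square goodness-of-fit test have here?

There are k = 5 categories and no parameters were estimated from the data, so df = 5 − 1 = 4.

4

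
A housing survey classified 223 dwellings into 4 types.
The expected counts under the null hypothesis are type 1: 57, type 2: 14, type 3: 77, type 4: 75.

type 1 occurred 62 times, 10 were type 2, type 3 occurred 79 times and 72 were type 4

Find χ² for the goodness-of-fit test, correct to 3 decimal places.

cat         O        E   (O−E)²/E
type 1     62       57     0.4386
type 2     10       14     1.1429
type 3     79       77     0.0519
type 4     72       75     0.1200
Sum = 1.753

1.753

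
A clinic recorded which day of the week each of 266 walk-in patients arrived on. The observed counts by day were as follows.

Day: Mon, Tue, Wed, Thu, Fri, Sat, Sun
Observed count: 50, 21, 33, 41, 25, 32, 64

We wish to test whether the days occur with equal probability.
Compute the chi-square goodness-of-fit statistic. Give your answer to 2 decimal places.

Under H₀ each category has probability 1/7, so each expected count is 266/7 = 38.
χ² = (50−38)²/38 + (21−38)²/38 + (33−38)²/38 + (41−38)²/38 + (25−38)²/38 + (32−38)²/38 + (64−38)²/38
   = 3.789 + 7.605 + 0.658 + 0.237 + 4.447 + 0.947 + 17.789
Sum = 35.47

35.47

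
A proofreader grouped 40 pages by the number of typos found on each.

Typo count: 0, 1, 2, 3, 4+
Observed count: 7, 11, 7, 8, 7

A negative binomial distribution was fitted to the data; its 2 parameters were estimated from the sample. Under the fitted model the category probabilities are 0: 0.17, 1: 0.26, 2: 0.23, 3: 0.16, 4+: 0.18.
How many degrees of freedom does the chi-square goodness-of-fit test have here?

2

There are k = 5 categories and 2 parameters estimated from the data, so df = 5 − 1 − 2 = 2.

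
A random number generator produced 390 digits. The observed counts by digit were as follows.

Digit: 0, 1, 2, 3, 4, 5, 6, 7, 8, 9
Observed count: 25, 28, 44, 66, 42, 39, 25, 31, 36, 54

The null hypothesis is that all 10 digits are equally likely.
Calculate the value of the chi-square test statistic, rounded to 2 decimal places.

40.36

Expected count for each of the 10 categories: 390/10 = 39.
0: (25 − 39)²/39 = 196/39 = 5.026
1: (28 − 39)²/39 = 121/39 = 3.103
2: (44 − 39)²/39 = 25/39 = 0.641
3: (66 − 39)²/39 = 729/39 = 18.692
4: (42 − 39)²/39 = 9/39 = 0.231
5: (39 − 39)²/39 = 0/39 = 0.000
6: (25 − 39)²/39 = 196/39 = 5.026
7: (31 − 39)²/39 = 64/39 = 1.641
8: (36 − 39)²/39 = 9/39 = 0.231
9: (54 − 39)²/39 = 225/39 = 5.769
Sum = 40.36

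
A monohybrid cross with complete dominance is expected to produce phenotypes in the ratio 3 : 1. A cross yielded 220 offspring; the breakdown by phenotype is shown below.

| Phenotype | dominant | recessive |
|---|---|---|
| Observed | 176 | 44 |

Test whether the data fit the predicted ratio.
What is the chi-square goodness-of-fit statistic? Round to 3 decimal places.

2.933

Ratio total = 4. Expected counts: 220×3/4 = 165, 220×1/4 = 55.
dominant: (176 − 165)²/165 = 121/165 = 0.7333
recessive: (44 − 55)²/55 = 121/55 = 2.2000
Sum = 2.933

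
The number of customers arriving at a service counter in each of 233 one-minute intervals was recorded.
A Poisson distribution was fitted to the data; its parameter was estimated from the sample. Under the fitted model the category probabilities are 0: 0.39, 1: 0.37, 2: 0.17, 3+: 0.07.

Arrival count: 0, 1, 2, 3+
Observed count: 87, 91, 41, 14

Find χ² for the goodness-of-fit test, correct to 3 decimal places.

Expected counts E_i = n·p_i: 233×0.39 = 90.87, 233×0.37 = 86.21, 233×0.17 = 39.61, 233×0.07 = 16.31.
0: (87 − 90.87)²/90.87 = 14.9769/90.87 = 0.1648
1: (91 − 86.21)²/86.21 = 22.9441/86.21 = 0.2661
2: (41 − 39.61)²/39.61 = 1.9321/39.61 = 0.0488
3+: (14 − 16.31)²/16.31 = 5.3361/16.31 = 0.3272
Sum = 0.807

0.807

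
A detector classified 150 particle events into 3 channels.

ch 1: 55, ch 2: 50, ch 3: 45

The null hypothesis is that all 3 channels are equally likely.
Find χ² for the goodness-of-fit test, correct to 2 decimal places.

Expected count for each of the 3 categories: 150/3 = 50.
ch 1: (55 − 50)²/50 = 25/50 = 0.500
ch 2: (50 − 50)²/50 = 0/50 = 0.000
ch 3: (45 − 50)²/50 = 25/50 = 0.500
Sum = 1.00

1.00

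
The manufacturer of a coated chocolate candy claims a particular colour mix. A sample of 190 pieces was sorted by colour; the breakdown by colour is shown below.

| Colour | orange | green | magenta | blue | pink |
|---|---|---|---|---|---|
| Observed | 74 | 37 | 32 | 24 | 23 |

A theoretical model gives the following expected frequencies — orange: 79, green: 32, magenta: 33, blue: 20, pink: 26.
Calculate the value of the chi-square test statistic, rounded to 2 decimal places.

2.27

orange: (74 − 79)²/79 = 25/79 = 0.316
green: (37 − 32)²/32 = 25/32 = 0.781
magenta: (32 − 33)²/33 = 1/33 = 0.030
blue: (24 − 20)²/20 = 16/20 = 0.800
pink: (23 − 26)²/26 = 9/26 = 0.346
Sum = 2.27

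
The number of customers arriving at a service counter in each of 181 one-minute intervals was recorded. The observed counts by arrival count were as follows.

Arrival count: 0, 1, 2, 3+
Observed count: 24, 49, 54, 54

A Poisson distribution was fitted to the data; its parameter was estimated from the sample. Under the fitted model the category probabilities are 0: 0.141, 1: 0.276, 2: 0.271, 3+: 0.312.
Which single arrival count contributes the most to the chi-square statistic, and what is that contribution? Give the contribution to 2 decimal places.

2, 0.50

Expected counts E_i = n·p_i: 181×0.141 = 25.521, 181×0.276 = 49.956, 181×0.271 = 49.051, 181×0.312 = 56.472.
χ² = (24−25.521)²/25.521 + (49−49.956)²/49.956 + (54−49.051)²/49.051 + (54−56.472)²/56.472
   = 0.091 + 0.018 + 0.499 + 0.108
The largest term is for 2: 0.50.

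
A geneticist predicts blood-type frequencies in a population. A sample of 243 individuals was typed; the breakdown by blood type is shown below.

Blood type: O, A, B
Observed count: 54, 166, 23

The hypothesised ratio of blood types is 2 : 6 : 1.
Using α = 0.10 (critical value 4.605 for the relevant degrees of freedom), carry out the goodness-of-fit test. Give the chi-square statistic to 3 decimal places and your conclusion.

Ratio total = 9. Expected counts: 243×2/9 = 54, 243×6/9 = 162, 243×1/9 = 27.
O: (54 − 54)²/54 = 0/54 = 0.0000
A: (166 − 162)²/162 = 16/162 = 0.0988
B: (23 − 27)²/27 = 16/27 = 0.5926
Sum = 0.691
df = 2. Since 0.691 < 4.605, we do not reject H₀.

0.691; do not reject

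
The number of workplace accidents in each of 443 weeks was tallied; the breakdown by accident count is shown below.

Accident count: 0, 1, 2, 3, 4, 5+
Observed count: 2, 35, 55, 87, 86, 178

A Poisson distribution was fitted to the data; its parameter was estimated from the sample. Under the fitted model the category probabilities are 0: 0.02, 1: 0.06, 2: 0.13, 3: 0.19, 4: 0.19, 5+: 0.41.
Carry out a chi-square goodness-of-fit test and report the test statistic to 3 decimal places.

Expected counts E_i = n·p_i: 443×0.02 = 8.86, 443×0.06 = 26.58, 443×0.13 = 57.59, 443×0.19 = 84.17, 443×0.19 = 84.17, 443×0.41 = 181.63.
cat         O        E   (O−E)²/E
0           2     8.86     5.3115
1          35    26.58     2.6673
2          55    57.59     0.1165
3          87    84.17     0.0952
4          86    84.17     0.0398
5+        178   181.63     0.0725
Sum = 8.303

8.303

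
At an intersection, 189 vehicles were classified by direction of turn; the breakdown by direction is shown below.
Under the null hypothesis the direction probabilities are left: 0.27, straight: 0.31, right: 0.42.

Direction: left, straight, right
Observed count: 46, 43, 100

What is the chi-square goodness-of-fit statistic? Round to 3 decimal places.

10.000

Expected counts E_i = n·p_i: 189×0.27 = 51.03, 189×0.31 = 58.59, 189×0.42 = 79.38.
left: (46 − 51.03)²/51.03 = 25.3009/51.03 = 0.4958
straight: (43 − 58.59)²/58.59 = 243.0481/58.59 = 4.1483
right: (100 − 79.38)²/79.38 = 425.1844/79.38 = 5.3563
Sum = 10.000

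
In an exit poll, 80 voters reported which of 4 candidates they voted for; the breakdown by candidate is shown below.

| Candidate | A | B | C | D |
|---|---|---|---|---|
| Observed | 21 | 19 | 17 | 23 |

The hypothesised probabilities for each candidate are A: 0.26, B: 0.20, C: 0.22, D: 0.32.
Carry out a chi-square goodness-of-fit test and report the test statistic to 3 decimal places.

Expected counts E_i = n·p_i: 80×0.26 = 20.8, 80×0.20 = 16, 80×0.22 = 17.6, 80×0.32 = 25.6.
cat         O        E   (O−E)²/E
A          21     20.8     0.0019
B          19       16     0.5625
C          17     17.6     0.0205
D          23     25.6     0.2641
Sum = 0.849

0.849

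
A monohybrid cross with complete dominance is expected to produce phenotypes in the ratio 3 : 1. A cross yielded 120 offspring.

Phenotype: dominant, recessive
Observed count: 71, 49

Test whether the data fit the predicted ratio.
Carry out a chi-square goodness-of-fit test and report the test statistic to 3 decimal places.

16.044

Ratio total = 4. Expected counts: 120×3/4 = 90, 120×1/4 = 30.
cat            O        E   (O−E)²/E
dominant      71       90     4.0111
recessive     49       30    12.0333
Sum = 16.044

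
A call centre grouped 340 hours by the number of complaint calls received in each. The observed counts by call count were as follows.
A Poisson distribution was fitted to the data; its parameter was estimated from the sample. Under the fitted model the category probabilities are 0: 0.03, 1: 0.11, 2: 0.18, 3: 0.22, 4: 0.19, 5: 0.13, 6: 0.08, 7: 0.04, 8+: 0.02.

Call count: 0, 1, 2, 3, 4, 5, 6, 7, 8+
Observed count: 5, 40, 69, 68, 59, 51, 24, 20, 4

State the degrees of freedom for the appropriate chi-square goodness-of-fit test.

There are k = 9 categories and 1 parameter estimated from the data, so df = 9 − 1 − 1 = 7.

7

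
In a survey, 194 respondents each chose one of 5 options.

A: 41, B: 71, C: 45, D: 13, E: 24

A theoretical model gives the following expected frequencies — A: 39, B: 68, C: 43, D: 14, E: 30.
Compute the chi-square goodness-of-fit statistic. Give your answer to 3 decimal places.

A: (41 − 39)²/39 = 4/39 = 0.1026
B: (71 − 68)²/68 = 9/68 = 0.1324
C: (45 − 43)²/43 = 4/43 = 0.0930
D: (13 − 14)²/14 = 1/14 = 0.0714
E: (24 − 30)²/30 = 36/30 = 1.2000
Sum = 1.599

1.599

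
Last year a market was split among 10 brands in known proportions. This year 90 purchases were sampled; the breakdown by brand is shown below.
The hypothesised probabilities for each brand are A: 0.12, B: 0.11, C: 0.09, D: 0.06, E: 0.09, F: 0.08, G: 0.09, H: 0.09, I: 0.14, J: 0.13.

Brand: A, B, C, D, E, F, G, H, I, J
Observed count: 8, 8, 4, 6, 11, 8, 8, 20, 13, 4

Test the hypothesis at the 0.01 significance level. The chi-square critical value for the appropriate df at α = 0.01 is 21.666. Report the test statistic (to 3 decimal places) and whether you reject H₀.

26.924; reject

Expected counts E_i = n·p_i: 90×0.12 = 10.8, 90×0.11 = 9.9, 90×0.09 = 8.1, 90×0.06 = 5.4, 90×0.09 = 8.1, 90×0.08 = 7.2, 90×0.09 = 8.1, 90×0.09 = 8.1, 90×0.14 = 12.6, 90×0.13 = 11.7.
A: (8 − 10.8)²/10.8 = 7.84/10.8 = 0.7259
B: (8 − 9.9)²/9.9 = 3.61/9.9 = 0.3646
C: (4 − 8.1)²/8.1 = 16.81/8.1 = 2.0753
D: (6 − 5.4)²/5.4 = 0.36/5.4 = 0.0667
E: (11 − 8.1)²/8.1 = 8.41/8.1 = 1.0383
F: (8 − 7.2)²/7.2 = 0.64/7.2 = 0.0889
G: (8 − 8.1)²/8.1 = 0.01/8.1 = 0.0012
H: (20 − 8.1)²/8.1 = 141.61/8.1 = 17.4827
I: (13 − 12.6)²/12.6 = 0.16/12.6 = 0.0127
J: (4 − 11.7)²/11.7 = 59.29/11.7 = 5.0675
Sum = 26.924
df = 9. Since 26.924 > 21.666, we reject H₀.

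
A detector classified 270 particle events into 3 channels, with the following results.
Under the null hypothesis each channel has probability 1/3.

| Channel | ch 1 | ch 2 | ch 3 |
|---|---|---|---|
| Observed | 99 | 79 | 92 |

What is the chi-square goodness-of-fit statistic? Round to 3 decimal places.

2.289

Expected count for each of the 3 categories: 270/3 = 90.
χ² = (99−90)²/90 + (79−90)²/90 + (92−90)²/90
   = 0.9000 + 1.3444 + 0.0444
Sum = 2.289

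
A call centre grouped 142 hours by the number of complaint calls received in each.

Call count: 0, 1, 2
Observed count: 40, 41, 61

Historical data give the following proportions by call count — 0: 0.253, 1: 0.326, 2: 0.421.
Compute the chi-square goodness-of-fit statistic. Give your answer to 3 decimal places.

Expected counts E_i = n·p_i: 142×0.253 = 35.926, 142×0.326 = 46.292, 142×0.421 = 59.782.
χ² = (40−35.926)²/35.926 + (41−46.292)²/46.292 + (61−59.782)²/59.782
   = 0.4620 + 0.6050 + 0.0248
Sum = 1.092

1.092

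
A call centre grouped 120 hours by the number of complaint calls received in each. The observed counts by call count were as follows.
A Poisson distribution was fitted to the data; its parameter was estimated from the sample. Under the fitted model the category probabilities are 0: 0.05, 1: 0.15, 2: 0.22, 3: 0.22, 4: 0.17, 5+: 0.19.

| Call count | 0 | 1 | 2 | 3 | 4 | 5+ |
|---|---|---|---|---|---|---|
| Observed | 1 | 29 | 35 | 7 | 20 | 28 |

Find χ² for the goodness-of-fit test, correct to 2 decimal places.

Expected counts E_i = n·p_i: 120×0.05 = 6, 120×0.15 = 18, 120×0.22 = 26.4, 120×0.22 = 26.4, 120×0.17 = 20.4, 120×0.19 = 22.8.
cat         O        E   (O−E)²/E
0           1        6      4.167
1          29       18      6.722
2          35     26.4      2.802
3           7     26.4     14.256
4          20     20.4      0.008
5+         28     22.8      1.186
Sum = 29.14

29.14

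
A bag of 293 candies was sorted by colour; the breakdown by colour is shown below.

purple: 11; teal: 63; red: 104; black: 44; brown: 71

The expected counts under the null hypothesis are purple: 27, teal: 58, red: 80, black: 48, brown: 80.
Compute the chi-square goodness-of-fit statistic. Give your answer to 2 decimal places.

cat         O        E   (O−E)²/E
purple     11       27      9.481
teal       63       58      0.431
red       104       80      7.200
black      44       48      0.333
brown      71       80      1.013
Sum = 18.46

18.46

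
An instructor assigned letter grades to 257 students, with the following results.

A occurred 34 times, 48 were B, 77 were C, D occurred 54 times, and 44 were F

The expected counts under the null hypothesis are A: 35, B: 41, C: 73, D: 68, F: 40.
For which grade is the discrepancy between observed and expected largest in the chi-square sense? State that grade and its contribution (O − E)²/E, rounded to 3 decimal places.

D, 2.882

cat         O        E   (O−E)²/E
A          34       35     0.0286
B          48       41     1.1951
C          77       73     0.2192
D          54       68     2.8824
F          44       40     0.4000
The largest term is for D: 2.882.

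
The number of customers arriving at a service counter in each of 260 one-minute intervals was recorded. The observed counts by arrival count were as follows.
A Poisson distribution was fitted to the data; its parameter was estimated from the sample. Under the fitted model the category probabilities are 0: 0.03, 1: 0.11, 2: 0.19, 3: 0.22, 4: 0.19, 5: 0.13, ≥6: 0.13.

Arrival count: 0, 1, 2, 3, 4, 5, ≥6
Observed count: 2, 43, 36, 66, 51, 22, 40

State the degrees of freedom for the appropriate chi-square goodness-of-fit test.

5

There are k = 7 categories and 1 parameter estimated from the data, so df = 7 − 1 − 1 = 5.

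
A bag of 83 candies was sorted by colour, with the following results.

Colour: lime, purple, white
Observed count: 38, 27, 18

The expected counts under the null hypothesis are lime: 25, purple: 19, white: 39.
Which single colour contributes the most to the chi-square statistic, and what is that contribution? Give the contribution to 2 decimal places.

χ² = (38−25)²/25 + (27−19)²/19 + (18−39)²/39
   = 6.760 + 3.368 + 11.308
The largest term is for white: 11.31.

white, 11.31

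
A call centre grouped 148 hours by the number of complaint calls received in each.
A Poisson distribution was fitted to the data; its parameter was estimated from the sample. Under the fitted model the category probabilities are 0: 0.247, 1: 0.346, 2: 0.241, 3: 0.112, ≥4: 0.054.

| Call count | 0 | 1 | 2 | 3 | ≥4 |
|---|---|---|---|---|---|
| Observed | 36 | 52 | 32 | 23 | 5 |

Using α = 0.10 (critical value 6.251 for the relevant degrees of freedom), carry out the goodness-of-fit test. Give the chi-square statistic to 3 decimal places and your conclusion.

4.008; do not reject

Expected counts E_i = n·p_i: 148×0.247 = 36.556, 148×0.346 = 51.208, 148×0.241 = 35.668, 148×0.112 = 16.576, 148×0.054 = 7.992.
cat         O        E   (O−E)²/E
0          36   36.556     0.0085
1          52   51.208     0.0122
2          32   35.668     0.3772
3          23   16.576     2.4896
≥4          5    7.992     1.1201
Sum = 4.008
df = 3. Since 4.008 < 6.251, we do not reject H₀.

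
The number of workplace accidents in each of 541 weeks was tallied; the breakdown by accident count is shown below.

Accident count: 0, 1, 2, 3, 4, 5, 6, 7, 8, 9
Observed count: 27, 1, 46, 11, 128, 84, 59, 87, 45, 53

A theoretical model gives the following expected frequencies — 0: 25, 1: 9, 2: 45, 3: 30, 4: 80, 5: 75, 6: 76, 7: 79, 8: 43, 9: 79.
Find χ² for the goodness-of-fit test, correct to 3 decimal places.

χ² = (27−25)²/25 + (1−9)²/9 + (46−45)²/45 + (11−30)²/30 + (128−80)²/80 + (84−75)²/75 + (59−76)²/76 + (87−79)²/79 + (45−43)²/43 + (53−79)²/79
   = 0.1600 + 7.1111 + 0.0222 + 12.0333 + 28.8000 + 1.0800 + 3.8026 + 0.8101 + 0.0930 + 8.5570
Sum = 62.469

62.469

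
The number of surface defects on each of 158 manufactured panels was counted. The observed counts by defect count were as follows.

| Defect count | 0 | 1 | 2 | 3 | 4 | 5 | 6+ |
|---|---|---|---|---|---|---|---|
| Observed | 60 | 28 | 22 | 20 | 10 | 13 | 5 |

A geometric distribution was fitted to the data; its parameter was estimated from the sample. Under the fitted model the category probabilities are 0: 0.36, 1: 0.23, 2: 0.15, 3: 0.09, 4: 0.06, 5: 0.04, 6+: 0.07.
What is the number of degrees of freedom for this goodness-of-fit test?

5

There are k = 7 categories and 1 parameter estimated from the data, so df = 7 − 1 − 1 = 5.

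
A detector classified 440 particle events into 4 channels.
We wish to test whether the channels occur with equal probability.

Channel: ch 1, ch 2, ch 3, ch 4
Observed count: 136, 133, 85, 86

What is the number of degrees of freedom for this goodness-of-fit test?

There are k = 4 categories and no parameters were estimated from the data, so df = 4 − 1 = 3.

3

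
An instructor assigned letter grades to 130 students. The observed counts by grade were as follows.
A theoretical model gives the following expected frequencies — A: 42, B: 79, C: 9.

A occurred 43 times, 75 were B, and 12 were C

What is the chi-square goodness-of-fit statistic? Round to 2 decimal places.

A: (43 − 42)²/42 = 1/42 = 0.024
B: (75 − 79)²/79 = 16/79 = 0.203
C: (12 − 9)²/9 = 9/9 = 1.000
Sum = 1.23

1.23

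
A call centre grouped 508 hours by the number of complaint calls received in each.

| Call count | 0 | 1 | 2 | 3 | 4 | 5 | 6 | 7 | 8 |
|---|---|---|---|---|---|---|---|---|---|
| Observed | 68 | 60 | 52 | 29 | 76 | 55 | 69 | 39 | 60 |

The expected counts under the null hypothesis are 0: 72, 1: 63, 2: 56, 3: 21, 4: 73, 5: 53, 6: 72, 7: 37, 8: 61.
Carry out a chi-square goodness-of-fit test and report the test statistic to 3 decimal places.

4.147

cat         O        E   (O−E)²/E
0          68       72     0.2222
1          60       63     0.1429
2          52       56     0.2857
3          29       21     3.0476
4          76       73     0.1233
5          55       53     0.0755
6          69       72     0.1250
7          39       37     0.1081
8          60       61     0.0164
Sum = 4.147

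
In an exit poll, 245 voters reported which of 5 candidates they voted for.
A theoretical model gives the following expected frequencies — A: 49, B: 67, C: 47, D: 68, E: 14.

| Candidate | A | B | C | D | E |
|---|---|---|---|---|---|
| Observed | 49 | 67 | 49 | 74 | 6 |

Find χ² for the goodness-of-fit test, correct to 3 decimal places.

A: (49 − 49)²/49 = 0/49 = 0.0000
B: (67 − 67)²/67 = 0/67 = 0.0000
C: (49 − 47)²/47 = 4/47 = 0.0851
D: (74 − 68)²/68 = 36/68 = 0.5294
E: (6 − 14)²/14 = 64/14 = 4.5714
Sum = 5.186

5.186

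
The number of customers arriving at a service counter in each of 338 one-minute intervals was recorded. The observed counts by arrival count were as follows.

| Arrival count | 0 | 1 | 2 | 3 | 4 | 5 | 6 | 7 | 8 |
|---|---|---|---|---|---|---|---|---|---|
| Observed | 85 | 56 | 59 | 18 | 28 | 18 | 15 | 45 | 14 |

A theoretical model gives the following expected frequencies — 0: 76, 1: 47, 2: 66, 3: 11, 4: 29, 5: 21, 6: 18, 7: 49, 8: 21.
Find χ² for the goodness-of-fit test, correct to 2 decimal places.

χ² = (85−76)²/76 + (56−47)²/47 + (59−66)²/66 + (18−11)²/11 + (28−29)²/29 + (18−21)²/21 + (15−18)²/18 + (45−49)²/49 + (14−21)²/21
   = 1.066 + 1.723 + 0.742 + 4.455 + 0.034 + 0.429 + 0.500 + 0.327 + 2.333
Sum = 11.61

11.61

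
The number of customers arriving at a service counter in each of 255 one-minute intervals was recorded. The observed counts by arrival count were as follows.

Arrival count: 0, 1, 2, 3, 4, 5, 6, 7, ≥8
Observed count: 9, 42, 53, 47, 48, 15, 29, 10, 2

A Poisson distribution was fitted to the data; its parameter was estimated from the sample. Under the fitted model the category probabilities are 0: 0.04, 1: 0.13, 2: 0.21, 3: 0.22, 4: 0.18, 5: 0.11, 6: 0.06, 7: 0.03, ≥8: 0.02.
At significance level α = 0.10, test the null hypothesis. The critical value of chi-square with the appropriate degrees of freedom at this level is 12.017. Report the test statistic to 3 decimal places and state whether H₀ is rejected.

25.027; reject

Expected counts E_i = n·p_i: 255×0.04 = 10.2, 255×0.13 = 33.15, 255×0.21 = 53.55, 255×0.22 = 56.1, 255×0.18 = 45.9, 255×0.11 = 28.05, 255×0.06 = 15.3, 255×0.03 = 7.65, 255×0.02 = 5.1.
χ² = (9−10.2)²/10.2 + (42−33.15)²/33.15 + (53−53.55)²/53.55 + (47−56.1)²/56.1 + (48−45.9)²/45.9 + (15−28.05)²/28.05 + (29−15.3)²/15.3 + (10−7.65)²/7.65 + (2−5.1)²/5.1
   = 0.1412 + 2.3627 + 0.0056 + 1.4761 + 0.0961 + 6.0714 + 12.2673 + 0.7219 + 1.8843
Sum = 25.027
df = 7. Since 25.027 > 12.017, we reject H₀.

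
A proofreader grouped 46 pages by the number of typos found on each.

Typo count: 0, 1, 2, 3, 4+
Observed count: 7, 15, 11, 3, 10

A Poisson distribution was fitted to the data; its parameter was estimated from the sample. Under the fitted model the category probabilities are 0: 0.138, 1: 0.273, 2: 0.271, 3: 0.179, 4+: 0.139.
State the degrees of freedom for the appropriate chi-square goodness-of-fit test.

3

There are k = 5 categories and 1 parameter estimated from the data, so df = 5 − 1 − 1 = 3.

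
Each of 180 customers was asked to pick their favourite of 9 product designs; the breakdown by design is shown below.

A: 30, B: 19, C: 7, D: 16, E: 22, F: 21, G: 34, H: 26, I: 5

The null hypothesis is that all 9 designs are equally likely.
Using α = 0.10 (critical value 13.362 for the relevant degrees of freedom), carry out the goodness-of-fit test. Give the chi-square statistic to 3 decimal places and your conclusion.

37.400; reject

Under H₀ each category has probability 1/9, so each expected count is 180/9 = 20.
cat         O        E   (O−E)²/E
A          30       20     5.0000
B          19       20     0.0500
C           7       20     8.4500
D          16       20     0.8000
E          22       20     0.2000
F          21       20     0.0500
G          34       20     9.8000
H          26       20     1.8000
I           5       20    11.2500
Sum = 37.400
df = 8. Since 37.400 > 13.362, we reject H₀.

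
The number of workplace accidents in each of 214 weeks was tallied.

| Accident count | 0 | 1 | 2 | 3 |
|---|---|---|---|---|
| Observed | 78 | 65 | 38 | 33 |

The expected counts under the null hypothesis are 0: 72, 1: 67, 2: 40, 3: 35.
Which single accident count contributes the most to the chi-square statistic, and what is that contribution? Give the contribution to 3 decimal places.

χ² = (78−72)²/72 + (65−67)²/67 + (38−40)²/40 + (33−35)²/35
   = 0.5000 + 0.0597 + 0.1000 + 0.1143
The largest term is for 0: 0.500.

0, 0.500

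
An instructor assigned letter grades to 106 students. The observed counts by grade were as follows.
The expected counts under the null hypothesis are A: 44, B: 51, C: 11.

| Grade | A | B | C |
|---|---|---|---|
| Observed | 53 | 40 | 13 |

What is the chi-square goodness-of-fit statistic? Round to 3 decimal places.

4.577

χ² = (53−44)²/44 + (40−51)²/51 + (13−11)²/11
   = 1.8409 + 2.3725 + 0.3636
Sum = 4.577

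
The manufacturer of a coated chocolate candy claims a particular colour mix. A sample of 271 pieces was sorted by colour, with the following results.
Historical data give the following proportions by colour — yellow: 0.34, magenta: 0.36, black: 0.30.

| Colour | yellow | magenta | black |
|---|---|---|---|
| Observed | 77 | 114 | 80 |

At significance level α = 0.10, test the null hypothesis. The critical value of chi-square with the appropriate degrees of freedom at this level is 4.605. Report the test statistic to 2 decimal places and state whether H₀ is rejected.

Expected counts E_i = n·p_i: 271×0.34 = 92.14, 271×0.36 = 97.56, 271×0.30 = 81.3.
cat          O        E   (O−E)²/E
yellow      77    92.14      2.488
magenta    114    97.56      2.770
black       80     81.3      0.021
Sum = 5.28
df = 2. Since 5.28 > 4.605, we reject H₀.

5.28; reject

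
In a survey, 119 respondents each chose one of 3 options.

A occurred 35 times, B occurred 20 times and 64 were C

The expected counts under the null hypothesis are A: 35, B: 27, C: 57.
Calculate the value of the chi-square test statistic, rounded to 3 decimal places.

χ² = (35−35)²/35 + (20−27)²/27 + (64−57)²/57
   = 0.0000 + 1.8148 + 0.8596
Sum = 2.674

2.674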